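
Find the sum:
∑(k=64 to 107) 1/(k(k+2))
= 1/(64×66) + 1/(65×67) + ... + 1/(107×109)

Partial fractions: 1/(k(k+2)) = (1/2)[1/k - 1/(k+2)]
Telescoping leaves the first two and last two terms:
= (1/2)[1/64 + 1/65 - 1/108 - 1/109]
= 153967/24485760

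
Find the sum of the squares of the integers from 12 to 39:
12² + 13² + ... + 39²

Use ∑_{k=1}^{n} k² = n(n+1)(2n+1)/6, then subtract the first 11 terms.
∑_{k=1}^{39} k² = 39×40×79/6 = 20540
∑_{k=1}^{11} k² = 11×12×23/6 = 506
∑_{k=12}^{39} k² = 20540 - 506 = 20034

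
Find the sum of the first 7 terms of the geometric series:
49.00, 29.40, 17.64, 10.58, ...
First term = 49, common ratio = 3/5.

Sₙ = a(1 - rⁿ) / (1 - r)
S_7 = 49(1 - (3/5)^7) / (1 - (3/5))
S_7 = 49(1 - (2187/78125)) / (2/5)
S_7 = 1860481/15625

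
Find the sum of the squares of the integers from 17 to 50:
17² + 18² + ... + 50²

Use ∑_{k=1}^{n} k² = n(n+1)(2n+1)/6, then subtract the first 16 terms.
∑_{k=1}^{50} k² = 50×51×101/6 = 42925
∑_{k=1}^{16} k² = 16×17×33/6 = 1496
∑_{k=17}^{50} k² = 42925 - 1496 = 41429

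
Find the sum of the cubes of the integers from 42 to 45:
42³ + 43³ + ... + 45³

Use ∑_{k=1}^{n} k³ = [n(n+1)/2]², then subtract the first 41 terms.
∑_{k=1}^{45} k³ = [45×46/2]² = 1035² = 1071225
∑_{k=1}^{41} k³ = [41×42/2]² = 861² = 741321
∑_{k=42}^{45} k³ = 1071225 - 741321 = 329904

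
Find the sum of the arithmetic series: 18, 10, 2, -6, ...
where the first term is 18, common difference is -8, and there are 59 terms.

Sₙ = n/2 × (first + last)
Last term = a + (n-1)d = 18 + (59-1)×(-8) = -446
S_59 = 59/2 × (18 + (-446))
S_59 = 59/2 × (-428) = -12626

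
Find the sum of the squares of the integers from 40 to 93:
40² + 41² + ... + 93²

Use ∑_{k=1}^{n} k² = n(n+1)(2n+1)/6, then subtract the first 39 terms.
∑_{k=1}^{93} k² = 93×94×187/6 = 272459
∑_{k=1}^{39} k² = 39×40×79/6 = 20540
∑_{k=40}^{93} k² = 272459 - 20540 = 251919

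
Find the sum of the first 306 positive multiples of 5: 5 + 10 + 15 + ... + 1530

Factor out 5: = 5(1 + 2 + ... + 306) = 5 × n(n+1)/2
= 5 × 306×307/2
= 5 × 46971
= 234855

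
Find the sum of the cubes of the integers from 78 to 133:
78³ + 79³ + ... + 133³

Use ∑_{k=1}^{n} k³ = [n(n+1)/2]², then subtract the first 77 terms.
∑_{k=1}^{133} k³ = [133×134/2]² = 8911² = 79405921
∑_{k=1}^{77} k³ = [77×78/2]² = 3003² = 9018009
∑_{k=78}^{133} k³ = 79405921 - 9018009 = 70387912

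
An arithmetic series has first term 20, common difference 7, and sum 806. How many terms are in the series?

Using S = n/2 × [2a + (n-1)d]
806 = n/2 × [2(20) + (n-1)(7)]
806 = n/2 × [40 + 7n - 7]
1612 = n × [33 + 7n]
7n² + (33)n - 1612 = 0
Discriminant: Δ = (33)² - 4(7)(-1612) = 1089 + 45136 = 46225
√Δ = 215
n = [-(33) + √Δ] / (2·7) = (-33 + 215) / 14 = 182 / 14 = 13
(The negative root is discarded since n must be a positive integer.)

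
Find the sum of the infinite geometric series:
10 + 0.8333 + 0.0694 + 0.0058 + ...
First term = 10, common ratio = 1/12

For |r| < 1, S = a / (1 - r)
S = 10 / (1 - (1/12))
S = 10 / (11/12)
S = 120/11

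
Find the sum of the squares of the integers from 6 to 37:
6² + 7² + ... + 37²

Use ∑_{k=1}^{n} k² = n(n+1)(2n+1)/6, then subtract the first 5 terms.
∑_{k=1}^{37} k² = 37×38×75/6 = 17575
∑_{k=1}^{5} k² = 5×6×11/6 = 55
∑_{k=6}^{37} k² = 17575 - 55 = 17520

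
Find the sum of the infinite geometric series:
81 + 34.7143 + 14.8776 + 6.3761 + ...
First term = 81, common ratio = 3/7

For |r| < 1, S = a / (1 - r)
S = 81 / (1 - (3/7))
S = 81 / (4/7)
S = 567/4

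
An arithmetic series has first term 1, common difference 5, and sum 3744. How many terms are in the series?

Using S = n/2 × [2a + (n-1)d]
3744 = n/2 × [2(1) + (n-1)(5)]
3744 = n/2 × [2 + 5n - 5]
7488 = n × [-3 + 5n]
5n² + (-3)n - 7488 = 0
Discriminant: Δ = (-3)² - 4(5)(-7488) = 9 + 149760 = 149769
√Δ = 387
n = [-(-3) + √Δ] / (2·5) = (3 + 387) / 10 = 390 / 10 = 39
(The negative root is discarded since n must be a positive integer.)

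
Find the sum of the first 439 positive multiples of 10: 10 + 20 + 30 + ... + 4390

Factor out 10: = 10(1 + 2 + ... + 439) = 10 × n(n+1)/2
= 10 × 439×440/2
= 10 × 96580
= 965800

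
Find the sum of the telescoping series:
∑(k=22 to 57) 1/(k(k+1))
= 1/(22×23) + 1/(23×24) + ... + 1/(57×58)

Partial fractions: 1/(k(k+1)) = 1/k - 1/(k+1)
The series telescopes:
= (1/22 - 1/23) + (1/23 - 1/24) + ... + (1/57 - 1/58)
= 1/22 - 1/58
= 9/319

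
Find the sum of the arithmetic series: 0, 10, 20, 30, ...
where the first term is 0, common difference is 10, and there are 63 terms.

Sₙ = n/2 × (first + last)
Last term = a + (n-1)d = 0 + (63-1)×10 = 620
S_63 = 63/2 × (0 + 620)
S_63 = 63/2 × 620 = 19530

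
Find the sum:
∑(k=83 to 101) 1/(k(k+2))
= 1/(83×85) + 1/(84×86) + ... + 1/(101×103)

Partial fractions: 1/(k(k+2)) = (1/2)[1/k - 1/(k+2)]
Telescoping leaves the first two and last two terms:
= (1/2)[1/83 + 1/84 - 1/102 - 1/103]
= 18069/8138648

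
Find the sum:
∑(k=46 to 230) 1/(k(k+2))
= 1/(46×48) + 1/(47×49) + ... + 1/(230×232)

Partial fractions: 1/(k(k+2)) = (1/2)[1/k - 1/(k+2)]
Telescoping leaves the first two and last two terms:
= (1/2)[1/46 + 1/47 - 1/231 - 1/232]
= 1991525/115865904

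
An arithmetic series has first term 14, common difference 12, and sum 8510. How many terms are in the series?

Using S = n/2 × [2a + (n-1)d]
8510 = n/2 × [2(14) + (n-1)(12)]
8510 = n/2 × [28 + 12n - 12]
17020 = n × [16 + 12n]
12n² + (16)n - 17020 = 0
Discriminant: Δ = (16)² - 4(12)(-17020) = 256 + 816960 = 817216
√Δ = 904
n = [-(16) + √Δ] / (2·12) = (-16 + 904) / 24 = 888 / 24 = 37
(The negative root is discarded since n must be a positive integer.)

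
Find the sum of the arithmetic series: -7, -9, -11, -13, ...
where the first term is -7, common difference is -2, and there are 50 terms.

Sₙ = n/2 × (first + last)
Last term = a + (n-1)d = -7 + (50-1)×(-2) = -105
S_50 = 50/2 × (-7 + (-105))
S_50 = 50/2 × (-112) = -2800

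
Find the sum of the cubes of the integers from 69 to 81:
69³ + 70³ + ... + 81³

Use ∑_{k=1}^{n} k³ = [n(n+1)/2]², then subtract the first 68 terms.
∑_{k=1}^{81} k³ = [81×82/2]² = 3321² = 11029041
∑_{k=1}^{68} k³ = [68×69/2]² = 2346² = 5503716
∑_{k=69}^{81} k³ = 11029041 - 5503716 = 5525325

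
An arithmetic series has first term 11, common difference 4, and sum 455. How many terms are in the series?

Using S = n/2 × [2a + (n-1)d]
455 = n/2 × [2(11) + (n-1)(4)]
455 = n/2 × [22 + 4n - 4]
910 = n × [18 + 4n]
4n² + (18)n - 910 = 0
Discriminant: Δ = (18)² - 4(4)(-910) = 324 + 14560 = 14884
√Δ = 122
n = [-(18) + √Δ] / (2·4) = (-18 + 122) / 8 = 104 / 8 = 13
(The negative root is discarded since n must be a positive integer.)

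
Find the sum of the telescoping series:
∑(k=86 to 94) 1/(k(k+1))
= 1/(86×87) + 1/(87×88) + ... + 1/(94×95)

Partial fractions: 1/(k(k+1)) = 1/k - 1/(k+1)
The series telescopes:
= (1/86 - 1/87) + (1/87 - 1/88) + ... + (1/94 - 1/95)
= 1/86 - 1/95
= 9/8170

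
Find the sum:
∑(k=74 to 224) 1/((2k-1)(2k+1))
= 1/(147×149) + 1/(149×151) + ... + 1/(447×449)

Partial fractions: 1/((2k-1)(2k+1)) = (1/2)[1/(2k-1) - 1/(2k+1)]
The series telescopes:
= (1/2)[1/147 - 1/449]
= 151/66003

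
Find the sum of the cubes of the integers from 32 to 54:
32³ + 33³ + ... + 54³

Use ∑_{k=1}^{n} k³ = [n(n+1)/2]², then subtract the first 31 terms.
∑_{k=1}^{54} k³ = [54×55/2]² = 1485² = 2205225
∑_{k=1}^{31} k³ = [31×32/2]² = 496² = 246016
∑_{k=32}^{54} k³ = 2205225 - 246016 = 1959209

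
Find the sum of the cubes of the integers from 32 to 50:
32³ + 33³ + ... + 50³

Use ∑_{k=1}^{n} k³ = [n(n+1)/2]², then subtract the first 31 terms.
∑_{k=1}^{50} k³ = [50×51/2]² = 1275² = 1625625
∑_{k=1}^{31} k³ = [31×32/2]² = 496² = 246016
∑_{k=32}^{50} k³ = 1625625 - 246016 = 1379609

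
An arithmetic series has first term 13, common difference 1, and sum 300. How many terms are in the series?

Using S = n/2 × [2a + (n-1)d]
300 = n/2 × [2(13) + (n-1)(1)]
300 = n/2 × [26 + 1n - 1]
600 = n × [25 + 1n]
1n² + (25)n - 600 = 0
Discriminant: Δ = (25)² - 4(1)(-600) = 625 + 2400 = 3025
√Δ = 55
n = [-(25) + √Δ] / (2·1) = (-25 + 55) / 2 = 30 / 2 = 15
(The negative root is discarded since n must be a positive integer.)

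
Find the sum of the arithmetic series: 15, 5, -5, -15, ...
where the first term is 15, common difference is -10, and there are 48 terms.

Sₙ = n/2 × (first + last)
Last term = a + (n-1)d = 15 + (48-1)×(-10) = -455
S_48 = 48/2 × (15 + (-455))
S_48 = 48/2 × (-440) = -10560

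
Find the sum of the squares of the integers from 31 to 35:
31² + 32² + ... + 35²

Use ∑_{k=1}^{n} k² = n(n+1)(2n+1)/6, then subtract the first 30 terms.
∑_{k=1}^{35} k² = 35×36×71/6 = 14910
∑_{k=1}^{30} k² = 30×31×61/6 = 9455
∑_{k=31}^{35} k² = 14910 - 9455 = 5455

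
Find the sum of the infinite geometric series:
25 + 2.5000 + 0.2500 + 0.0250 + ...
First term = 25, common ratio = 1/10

For |r| < 1, S = a / (1 - r)
S = 25 / (1 - (1/10))
S = 25 / (9/10)
S = 250/9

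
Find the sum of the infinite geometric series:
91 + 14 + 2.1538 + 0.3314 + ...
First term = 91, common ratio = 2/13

For |r| < 1, S = a / (1 - r)
S = 91 / (1 - (2/13))
S = 91 / (11/13)
S = 1183/11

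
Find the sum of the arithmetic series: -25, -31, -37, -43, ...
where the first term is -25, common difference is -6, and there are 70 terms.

Sₙ = n/2 × (first + last)
Last term = a + (n-1)d = -25 + (70-1)×(-6) = -439
S_70 = 70/2 × (-25 + (-439))
S_70 = 70/2 × (-464) = -16240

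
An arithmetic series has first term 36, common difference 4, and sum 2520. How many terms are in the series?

Using S = n/2 × [2a + (n-1)d]
2520 = n/2 × [2(36) + (n-1)(4)]
2520 = n/2 × [72 + 4n - 4]
5040 = n × [68 + 4n]
4n² + (68)n - 5040 = 0
Discriminant: Δ = (68)² - 4(4)(-5040) = 4624 + 80640 = 85264
√Δ = 292
n = [-(68) + √Δ] / (2·4) = (-68 + 292) / 8 = 224 / 8 = 28
(The negative root is discarded since n must be a positive integer.)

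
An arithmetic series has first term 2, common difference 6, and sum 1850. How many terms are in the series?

Using S = n/2 × [2a + (n-1)d]
1850 = n/2 × [2(2) + (n-1)(6)]
1850 = n/2 × [4 + 6n - 6]
3700 = n × [-2 + 6n]
6n² + (-2)n - 3700 = 0
Discriminant: Δ = (-2)² - 4(6)(-3700) = 4 + 88800 = 88804
√Δ = 298
n = [-(-2) + √Δ] / (2·6) = (2 + 298) / 12 = 300 / 12 = 25
(The negative root is discarded since n must be a positive integer.)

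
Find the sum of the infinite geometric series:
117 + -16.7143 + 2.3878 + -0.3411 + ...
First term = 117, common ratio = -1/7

For |r| < 1, S = a / (1 - r)
S = 117 / (1 - (-1/7))
S = 117 / (8/7)
S = 819/8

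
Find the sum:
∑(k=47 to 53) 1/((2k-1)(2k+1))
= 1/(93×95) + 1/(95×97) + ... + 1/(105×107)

Partial fractions: 1/((2k-1)(2k+1)) = (1/2)[1/(2k-1) - 1/(2k+1)]
The series telescopes:
= (1/2)[1/93 - 1/107]
= 7/9951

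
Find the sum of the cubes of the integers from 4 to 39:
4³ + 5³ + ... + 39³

Use ∑_{k=1}^{n} k³ = [n(n+1)/2]², then subtract the first 3 terms.
∑_{k=1}^{39} k³ = [39×40/2]² = 780² = 608400
∑_{k=1}^{3} k³ = [3×4/2]² = 6² = 36
∑_{k=4}^{39} k³ = 608400 - 36 = 608364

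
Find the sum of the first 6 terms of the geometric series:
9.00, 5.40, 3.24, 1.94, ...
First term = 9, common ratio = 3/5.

Sₙ = a(1 - rⁿ) / (1 - r)
S_6 = 9(1 - (3/5)^6) / (1 - (3/5))
S_6 = 9(1 - (729/15625)) / (2/5)
S_6 = 67032/3125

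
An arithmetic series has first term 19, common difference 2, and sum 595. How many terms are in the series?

Using S = n/2 × [2a + (n-1)d]
595 = n/2 × [2(19) + (n-1)(2)]
595 = n/2 × [38 + 2n - 2]
1190 = n × [36 + 2n]
2n² + (36)n - 1190 = 0
Discriminant: Δ = (36)² - 4(2)(-1190) = 1296 + 9520 = 10816
√Δ = 104
n = [-(36) + √Δ] / (2·2) = (-36 + 104) / 4 = 68 / 4 = 17
(The negative root is discarded since n must be a positive integer.)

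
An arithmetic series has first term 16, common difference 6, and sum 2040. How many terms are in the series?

Using S = n/2 × [2a + (n-1)d]
2040 = n/2 × [2(16) + (n-1)(6)]
2040 = n/2 × [32 + 6n - 6]
4080 = n × [26 + 6n]
6n² + (26)n - 4080 = 0
Discriminant: Δ = (26)² - 4(6)(-4080) = 676 + 97920 = 98596
√Δ = 314
n = [-(26) + √Δ] / (2·6) = (-26 + 314) / 12 = 288 / 12 = 24
(The negative root is discarded since n must be a positive integer.)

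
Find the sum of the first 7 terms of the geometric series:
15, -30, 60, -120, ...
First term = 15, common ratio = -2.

Sₙ = a(1 - rⁿ) / (1 - r)
S_7 = 15(1 - (-2)^7) / (1 - (-2))
S_7 = 15(1 - (-128)) / (3)
S_7 = 645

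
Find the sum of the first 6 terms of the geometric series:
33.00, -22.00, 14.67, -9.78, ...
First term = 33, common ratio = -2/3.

Sₙ = a(1 - rⁿ) / (1 - r)
S_6 = 33(1 - (-2/3)^6) / (1 - (-2/3))
S_6 = 33(1 - (64/729)) / (5/3)
S_6 = 1463/81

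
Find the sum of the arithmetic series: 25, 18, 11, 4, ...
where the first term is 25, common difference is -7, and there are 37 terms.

Sₙ = n/2 × (first + last)
Last term = a + (n-1)d = 25 + (37-1)×(-7) = -227
S_37 = 37/2 × (25 + (-227))
S_37 = 37/2 × (-202) = -3737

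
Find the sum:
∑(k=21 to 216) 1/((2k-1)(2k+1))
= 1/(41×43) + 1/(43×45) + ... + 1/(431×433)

Partial fractions: 1/((2k-1)(2k+1)) = (1/2)[1/(2k-1) - 1/(2k+1)]
The series telescopes:
= (1/2)[1/41 - 1/433]
= 196/17753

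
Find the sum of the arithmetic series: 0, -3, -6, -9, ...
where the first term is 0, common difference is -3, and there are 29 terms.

Sₙ = n/2 × (first + last)
Last term = a + (n-1)d = 0 + (29-1)×(-3) = -84
S_29 = 29/2 × (0 + (-84))
S_29 = 29/2 × (-84) = -1218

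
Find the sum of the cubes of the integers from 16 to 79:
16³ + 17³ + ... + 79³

Use ∑_{k=1}^{n} k³ = [n(n+1)/2]², then subtract the first 15 terms.
∑_{k=1}^{79} k³ = [79×80/2]² = 3160² = 9985600
∑_{k=1}^{15} k³ = [15×16/2]² = 120² = 14400
∑_{k=16}^{79} k³ = 9985600 - 14400 = 9971200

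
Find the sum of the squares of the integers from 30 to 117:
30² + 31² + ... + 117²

Use ∑_{k=1}^{n} k² = n(n+1)(2n+1)/6, then subtract the first 29 terms.
∑_{k=1}^{117} k² = 117×118×235/6 = 540735
∑_{k=1}^{29} k² = 29×30×59/6 = 8555
∑_{k=30}^{117} k² = 540735 - 8555 = 532180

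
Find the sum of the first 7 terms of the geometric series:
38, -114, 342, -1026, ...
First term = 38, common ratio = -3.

Sₙ = a(1 - rⁿ) / (1 - r)
S_7 = 38(1 - (-3)^7) / (1 - (-3))
S_7 = 38(1 - (-2187)) / (4)
S_7 = 20786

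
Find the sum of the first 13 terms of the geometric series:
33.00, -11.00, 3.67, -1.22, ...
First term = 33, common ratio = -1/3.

Sₙ = a(1 - rⁿ) / (1 - r)
S_13 = 33(1 - (-1/3)^13) / (1 - (-1/3))
S_13 = 33(1 - (-1/1594323)) / (4/3)
S_13 = 4384391/177147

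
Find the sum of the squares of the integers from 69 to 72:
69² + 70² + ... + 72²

Use ∑_{k=1}^{n} k² = n(n+1)(2n+1)/6, then subtract the first 68 terms.
∑_{k=1}^{72} k² = 72×73×145/6 = 127020
∑_{k=1}^{68} k² = 68×69×137/6 = 107134
∑_{k=69}^{72} k² = 127020 - 107134 = 19886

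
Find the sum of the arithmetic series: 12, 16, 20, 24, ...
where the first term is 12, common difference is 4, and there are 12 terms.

Sₙ = n/2 × (first + last)
Last term = a + (n-1)d = 12 + (12-1)×4 = 56
S_12 = 12/2 × (12 + 56)
S_12 = 12/2 × 68 = 408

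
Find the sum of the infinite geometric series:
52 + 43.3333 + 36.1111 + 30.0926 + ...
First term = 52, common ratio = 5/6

For |r| < 1, S = a / (1 - r)
S = 52 / (1 - (5/6))
S = 52 / (1/6)
S = 312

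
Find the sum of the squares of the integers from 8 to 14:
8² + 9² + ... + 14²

Use ∑_{k=1}^{n} k² = n(n+1)(2n+1)/6, then subtract the first 7 terms.
∑_{k=1}^{14} k² = 14×15×29/6 = 1015
∑_{k=1}^{7} k² = 7×8×15/6 = 140
∑_{k=8}^{14} k² = 1015 - 140 = 875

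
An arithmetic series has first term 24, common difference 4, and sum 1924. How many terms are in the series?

Using S = n/2 × [2a + (n-1)d]
1924 = n/2 × [2(24) + (n-1)(4)]
1924 = n/2 × [48 + 4n - 4]
3848 = n × [44 + 4n]
4n² + (44)n - 3848 = 0
Discriminant: Δ = (44)² - 4(4)(-3848) = 1936 + 61568 = 63504
√Δ = 252
n = [-(44) + √Δ] / (2·4) = (-44 + 252) / 8 = 208 / 8 = 26
(The negative root is discarded since n must be a positive integer.)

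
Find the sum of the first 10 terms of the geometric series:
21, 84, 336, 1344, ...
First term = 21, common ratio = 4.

Sₙ = a(1 - rⁿ) / (1 - r)
S_10 = 21(1 - 4^10) / (1 - 4)
S_10 = 21(1 - 1048576) / (-3)
S_10 = 7340025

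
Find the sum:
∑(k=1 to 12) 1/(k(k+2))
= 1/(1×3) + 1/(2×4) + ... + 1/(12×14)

Partial fractions: 1/(k(k+2)) = (1/2)[1/k - 1/(k+2)]
Telescoping leaves the first two and last two terms:
= (1/2)[1/1 + 1/2 - 1/13 - 1/14]
= 123/182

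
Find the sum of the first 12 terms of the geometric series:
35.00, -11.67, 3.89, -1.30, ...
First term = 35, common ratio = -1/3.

Sₙ = a(1 - rⁿ) / (1 - r)
S_12 = 35(1 - (-1/3)^12) / (1 - (-1/3))
S_12 = 35(1 - (1/531441)) / (4/3)
S_12 = 4650100/177147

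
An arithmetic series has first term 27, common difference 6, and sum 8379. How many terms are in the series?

Using S = n/2 × [2a + (n-1)d]
8379 = n/2 × [2(27) + (n-1)(6)]
8379 = n/2 × [54 + 6n - 6]
16758 = n × [48 + 6n]
6n² + (48)n - 16758 = 0
Discriminant: Δ = (48)² - 4(6)(-16758) = 2304 + 402192 = 404496
√Δ = 636
n = [-(48) + √Δ] / (2·6) = (-48 + 636) / 12 = 588 / 12 = 49
(The negative root is discarded since n must be a positive integer.)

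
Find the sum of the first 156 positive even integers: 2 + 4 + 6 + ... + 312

Sum of first n even numbers = n(n+1)
= 156×157
= 24492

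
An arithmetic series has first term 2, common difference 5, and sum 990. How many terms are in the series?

Using S = n/2 × [2a + (n-1)d]
990 = n/2 × [2(2) + (n-1)(5)]
990 = n/2 × [4 + 5n - 5]
1980 = n × [-1 + 5n]
5n² + (-1)n - 1980 = 0
Discriminant: Δ = (-1)² - 4(5)(-1980) = 1 + 39600 = 39601
√Δ = 199
n = [-(-1) + √Δ] / (2·5) = (1 + 199) / 10 = 200 / 10 = 20
(The negative root is discarded since n must be a positive integer.)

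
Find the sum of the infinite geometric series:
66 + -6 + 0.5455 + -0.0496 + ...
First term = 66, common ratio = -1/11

For |r| < 1, S = a / (1 - r)
S = 66 / (1 - (-1/11))
S = 66 / (12/11)
S = 121/2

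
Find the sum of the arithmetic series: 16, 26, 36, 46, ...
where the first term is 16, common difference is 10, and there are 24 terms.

Sₙ = n/2 × (first + last)
Last term = a + (n-1)d = 16 + (24-1)×10 = 246
S_24 = 24/2 × (16 + 246)
S_24 = 24/2 × 262 = 3144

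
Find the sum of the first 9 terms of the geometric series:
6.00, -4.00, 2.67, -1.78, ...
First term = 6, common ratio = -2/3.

Sₙ = a(1 - rⁿ) / (1 - r)
S_9 = 6(1 - (-2/3)^9) / (1 - (-2/3))
S_9 = 6(1 - (-512/19683)) / (5/3)
S_9 = 8078/2187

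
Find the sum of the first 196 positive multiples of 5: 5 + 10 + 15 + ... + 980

Factor out 5: = 5(1 + 2 + ... + 196) = 5 × n(n+1)/2
= 5 × 196×197/2
= 5 × 19306
= 96530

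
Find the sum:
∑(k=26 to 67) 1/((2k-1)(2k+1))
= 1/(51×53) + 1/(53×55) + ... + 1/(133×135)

Partial fractions: 1/((2k-1)(2k+1)) = (1/2)[1/(2k-1) - 1/(2k+1)]
The series telescopes:
= (1/2)[1/51 - 1/135]
= 14/2295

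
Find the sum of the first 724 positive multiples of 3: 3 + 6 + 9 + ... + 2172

Factor out 3: = 3(1 + 2 + ... + 724) = 3 × n(n+1)/2
= 3 × 724×725/2
= 3 × 262450
= 787350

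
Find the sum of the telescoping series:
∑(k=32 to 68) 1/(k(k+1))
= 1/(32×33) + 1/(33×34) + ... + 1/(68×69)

Partial fractions: 1/(k(k+1)) = 1/k - 1/(k+1)
The series telescopes:
= (1/32 - 1/33) + (1/33 - 1/34) + ... + (1/68 - 1/69)
= 1/32 - 1/69
= 37/2208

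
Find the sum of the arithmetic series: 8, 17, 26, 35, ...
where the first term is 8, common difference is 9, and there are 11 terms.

Sₙ = n/2 × (first + last)
Last term = a + (n-1)d = 8 + (11-1)×9 = 98
S_11 = 11/2 × (8 + 98)
S_11 = 11/2 × 106 = 583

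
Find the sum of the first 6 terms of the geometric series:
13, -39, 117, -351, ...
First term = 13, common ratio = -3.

Sₙ = a(1 - rⁿ) / (1 - r)
S_6 = 13(1 - (-3)^6) / (1 - (-3))
S_6 = 13(1 - 729) / (4)
S_6 = -2366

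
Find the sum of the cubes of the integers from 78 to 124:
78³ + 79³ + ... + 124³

Use ∑_{k=1}^{n} k³ = [n(n+1)/2]², then subtract the first 77 terms.
∑_{k=1}^{124} k³ = [124×125/2]² = 7750² = 60062500
∑_{k=1}^{77} k³ = [77×78/2]² = 3003² = 9018009
∑_{k=78}^{124} k³ = 60062500 - 9018009 = 51044491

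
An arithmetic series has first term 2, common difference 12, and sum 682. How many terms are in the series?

Using S = n/2 × [2a + (n-1)d]
682 = n/2 × [2(2) + (n-1)(12)]
682 = n/2 × [4 + 12n - 12]
1364 = n × [-8 + 12n]
12n² + (-8)n - 1364 = 0
Discriminant: Δ = (-8)² - 4(12)(-1364) = 64 + 65472 = 65536
√Δ = 256
n = [-(-8) + √Δ] / (2·12) = (8 + 256) / 24 = 264 / 24 = 11
(The negative root is discarded since n must be a positive integer.)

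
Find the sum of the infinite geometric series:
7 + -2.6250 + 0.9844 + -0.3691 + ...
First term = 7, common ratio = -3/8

For |r| < 1, S = a / (1 - r)
S = 7 / (1 - (-3/8))
S = 7 / (11/8)
S = 56/11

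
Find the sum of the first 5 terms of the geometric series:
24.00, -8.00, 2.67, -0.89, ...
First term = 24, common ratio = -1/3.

Sₙ = a(1 - rⁿ) / (1 - r)
S_5 = 24(1 - (-1/3)^5) / (1 - (-1/3))
S_5 = 24(1 - (-1/243)) / (4/3)
S_5 = 488/27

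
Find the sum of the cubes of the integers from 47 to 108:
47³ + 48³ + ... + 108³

Use ∑_{k=1}^{n} k³ = [n(n+1)/2]², then subtract the first 46 terms.
∑_{k=1}^{108} k³ = [108×109/2]² = 5886² = 34644996
∑_{k=1}^{46} k³ = [46×47/2]² = 1081² = 1168561
∑_{k=47}^{108} k³ = 34644996 - 1168561 = 33476435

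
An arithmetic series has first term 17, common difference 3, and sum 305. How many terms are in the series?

Using S = n/2 × [2a + (n-1)d]
305 = n/2 × [2(17) + (n-1)(3)]
305 = n/2 × [34 + 3n - 3]
610 = n × [31 + 3n]
3n² + (31)n - 610 = 0
Discriminant: Δ = (31)² - 4(3)(-610) = 961 + 7320 = 8281
√Δ = 91
n = [-(31) + √Δ] / (2·3) = (-31 + 91) / 6 = 60 / 6 = 10
(The negative root is discarded since n must be a positive integer.)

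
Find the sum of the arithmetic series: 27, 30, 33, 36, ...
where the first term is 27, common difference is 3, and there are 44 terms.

Sₙ = n/2 × (first + last)
Last term = a + (n-1)d = 27 + (44-1)×3 = 156
S_44 = 44/2 × (27 + 156)
S_44 = 44/2 × 183 = 4026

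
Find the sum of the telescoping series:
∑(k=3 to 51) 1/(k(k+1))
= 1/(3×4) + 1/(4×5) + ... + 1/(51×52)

Partial fractions: 1/(k(k+1)) = 1/k - 1/(k+1)
The series telescopes:
= (1/3 - 1/4) + (1/4 - 1/5) + ... + (1/51 - 1/52)
= 1/3 - 1/52
= 49/156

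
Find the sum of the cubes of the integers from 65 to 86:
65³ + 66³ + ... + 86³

Use ∑_{k=1}^{n} k³ = [n(n+1)/2]², then subtract the first 64 terms.
∑_{k=1}^{86} k³ = [86×87/2]² = 3741² = 13995081
∑_{k=1}^{64} k³ = [64×65/2]² = 2080² = 4326400
∑_{k=65}^{86} k³ = 13995081 - 4326400 = 9668681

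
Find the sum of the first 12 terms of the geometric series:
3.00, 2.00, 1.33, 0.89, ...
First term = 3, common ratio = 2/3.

Sₙ = a(1 - rⁿ) / (1 - r)
S_12 = 3(1 - (2/3)^12) / (1 - (2/3))
S_12 = 3(1 - (4096/531441)) / (1/3)
S_12 = 527345/59049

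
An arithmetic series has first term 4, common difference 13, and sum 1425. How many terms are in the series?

Using S = n/2 × [2a + (n-1)d]
1425 = n/2 × [2(4) + (n-1)(13)]
1425 = n/2 × [8 + 13n - 13]
2850 = n × [-5 + 13n]
13n² + (-5)n - 2850 = 0
Discriminant: Δ = (-5)² - 4(13)(-2850) = 25 + 148200 = 148225
√Δ = 385
n = [-(-5) + √Δ] / (2·13) = (5 + 385) / 26 = 390 / 26 = 15
(The negative root is discarded since n must be a positive integer.)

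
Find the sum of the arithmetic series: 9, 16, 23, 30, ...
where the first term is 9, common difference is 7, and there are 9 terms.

Sₙ = n/2 × (first + last)
Last term = a + (n-1)d = 9 + (9-1)×7 = 65
S_9 = 9/2 × (9 + 65)
S_9 = 9/2 × 74 = 333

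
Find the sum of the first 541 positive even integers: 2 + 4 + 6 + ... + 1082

Sum of first n even numbers = n(n+1)
= 541×542
= 293222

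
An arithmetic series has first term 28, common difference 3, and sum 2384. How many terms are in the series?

Using S = n/2 × [2a + (n-1)d]
2384 = n/2 × [2(28) + (n-1)(3)]
2384 = n/2 × [56 + 3n - 3]
4768 = n × [53 + 3n]
3n² + (53)n - 4768 = 0
Discriminant: Δ = (53)² - 4(3)(-4768) = 2809 + 57216 = 60025
√Δ = 245
n = [-(53) + √Δ] / (2·3) = (-53 + 245) / 6 = 192 / 6 = 32
(The negative root is discarded since n must be a positive integer.)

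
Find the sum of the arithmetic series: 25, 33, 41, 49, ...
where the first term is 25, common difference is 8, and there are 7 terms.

Sₙ = n/2 × (first + last)
Last term = a + (n-1)d = 25 + (7-1)×8 = 73
S_7 = 7/2 × (25 + 73)
S_7 = 7/2 × 98 = 343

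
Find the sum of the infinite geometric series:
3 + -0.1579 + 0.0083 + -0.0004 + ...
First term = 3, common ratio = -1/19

For |r| < 1, S = a / (1 - r)
S = 3 / (1 - (-1/19))
S = 3 / (20/19)
S = 57/20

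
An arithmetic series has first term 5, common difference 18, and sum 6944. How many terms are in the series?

Using S = n/2 × [2a + (n-1)d]
6944 = n/2 × [2(5) + (n-1)(18)]
6944 = n/2 × [10 + 18n - 18]
13888 = n × [-8 + 18n]
18n² + (-8)n - 13888 = 0
Discriminant: Δ = (-8)² - 4(18)(-13888) = 64 + 999936 = 1000000
√Δ = 1000
n = [-(-8) + √Δ] / (2·18) = (8 + 1000) / 36 = 1008 / 36 = 28
(The negative root is discarded since n must be a positive integer.)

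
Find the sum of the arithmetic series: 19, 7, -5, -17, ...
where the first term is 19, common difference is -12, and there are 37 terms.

Sₙ = n/2 × (first + last)
Last term = a + (n-1)d = 19 + (37-1)×(-12) = -413
S_37 = 37/2 × (19 + (-413))
S_37 = 37/2 × (-394) = -7289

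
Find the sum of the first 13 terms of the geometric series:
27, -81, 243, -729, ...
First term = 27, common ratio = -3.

Sₙ = a(1 - rⁿ) / (1 - r)
S_13 = 27(1 - (-3)^13) / (1 - (-3))
S_13 = 27(1 - (-1594323)) / (4)
S_13 = 10761687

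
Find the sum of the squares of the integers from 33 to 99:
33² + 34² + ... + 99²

Use ∑_{k=1}^{n} k² = n(n+1)(2n+1)/6, then subtract the first 32 terms.
∑_{k=1}^{99} k² = 99×100×199/6 = 328350
∑_{k=1}^{32} k² = 32×33×65/6 = 11440
∑_{k=33}^{99} k² = 328350 - 11440 = 316910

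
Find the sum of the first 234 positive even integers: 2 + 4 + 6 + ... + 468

Sum of first n even numbers = n(n+1)
= 234×235
= 54990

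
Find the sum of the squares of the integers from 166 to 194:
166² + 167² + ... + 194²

Use ∑_{k=1}^{n} k² = n(n+1)(2n+1)/6, then subtract the first 165 terms.
∑_{k=1}^{194} k² = 194×195×389/6 = 2452645
∑_{k=1}^{165} k² = 165×166×331/6 = 1511015
∑_{k=166}^{194} k² = 2452645 - 1511015 = 941630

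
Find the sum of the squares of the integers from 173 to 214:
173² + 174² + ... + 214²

Use ∑_{k=1}^{n} k² = n(n+1)(2n+1)/6, then subtract the first 172 terms.
∑_{k=1}^{214} k² = 214×215×429/6 = 3289715
∑_{k=1}^{172} k² = 172×173×345/6 = 1710970
∑_{k=173}^{214} k² = 3289715 - 1710970 = 1578745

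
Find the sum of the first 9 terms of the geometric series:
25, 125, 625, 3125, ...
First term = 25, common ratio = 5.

Sₙ = a(1 - rⁿ) / (1 - r)
S_9 = 25(1 - 5^9) / (1 - 5)
S_9 = 25(1 - 1953125) / (-4)
S_9 = 12207025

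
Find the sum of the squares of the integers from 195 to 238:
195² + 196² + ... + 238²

Use ∑_{k=1}^{n} k² = n(n+1)(2n+1)/6, then subtract the first 194 terms.
∑_{k=1}^{238} k² = 238×239×477/6 = 4522119
∑_{k=1}^{194} k² = 194×195×389/6 = 2452645
∑_{k=195}^{238} k² = 4522119 - 2452645 = 2069474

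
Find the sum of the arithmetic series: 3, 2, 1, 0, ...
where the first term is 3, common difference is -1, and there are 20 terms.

Sₙ = n/2 × (first + last)
Last term = a + (n-1)d = 3 + (20-1)×(-1) = -16
S_20 = 20/2 × (3 + (-16))
S_20 = 20/2 × (-13) = -130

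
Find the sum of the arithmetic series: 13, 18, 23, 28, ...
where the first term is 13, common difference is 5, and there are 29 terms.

Sₙ = n/2 × (first + last)
Last term = a + (n-1)d = 13 + (29-1)×5 = 153
S_29 = 29/2 × (13 + 153)
S_29 = 29/2 × 166 = 2407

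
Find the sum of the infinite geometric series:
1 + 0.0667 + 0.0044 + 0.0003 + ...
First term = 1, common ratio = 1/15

For |r| < 1, S = a / (1 - r)
S = 1 / (1 - (1/15))
S = 1 / (14/15)
S = 15/14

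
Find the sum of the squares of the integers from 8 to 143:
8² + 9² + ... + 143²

Use ∑_{k=1}^{n} k² = n(n+1)(2n+1)/6, then subtract the first 7 terms.
∑_{k=1}^{143} k² = 143×144×287/6 = 984984
∑_{k=1}^{7} k² = 7×8×15/6 = 140
∑_{k=8}^{143} k² = 984984 - 140 = 984844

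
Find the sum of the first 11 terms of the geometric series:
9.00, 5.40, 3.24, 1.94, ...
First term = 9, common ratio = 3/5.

Sₙ = a(1 - rⁿ) / (1 - r)
S_11 = 9(1 - (3/5)^11) / (1 - (3/5))
S_11 = 9(1 - (177147/48828125)) / (2/5)
S_11 = 218929401/9765625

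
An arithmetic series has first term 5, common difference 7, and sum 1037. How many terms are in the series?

Using S = n/2 × [2a + (n-1)d]
1037 = n/2 × [2(5) + (n-1)(7)]
1037 = n/2 × [10 + 7n - 7]
2074 = n × [3 + 7n]
7n² + (3)n - 2074 = 0
Discriminant: Δ = (3)² - 4(7)(-2074) = 9 + 58072 = 58081
√Δ = 241
n = [-(3) + √Δ] / (2·7) = (-3 + 241) / 14 = 238 / 14 = 17
(The negative root is discarded since n must be a positive integer.)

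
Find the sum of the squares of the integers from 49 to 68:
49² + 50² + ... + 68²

Use ∑_{k=1}^{n} k² = n(n+1)(2n+1)/6, then subtract the first 48 terms.
∑_{k=1}^{68} k² = 68×69×137/6 = 107134
∑_{k=1}^{48} k² = 48×49×97/6 = 38024
∑_{k=49}^{68} k² = 107134 - 38024 = 69110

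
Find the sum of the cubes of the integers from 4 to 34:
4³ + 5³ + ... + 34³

Use ∑_{k=1}^{n} k³ = [n(n+1)/2]², then subtract the first 3 terms.
∑_{k=1}^{34} k³ = [34×35/2]² = 595² = 354025
∑_{k=1}^{3} k³ = [3×4/2]² = 6² = 36
∑_{k=4}^{34} k³ = 354025 - 36 = 353989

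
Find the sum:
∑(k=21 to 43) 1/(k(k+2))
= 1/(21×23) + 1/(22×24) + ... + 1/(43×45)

Partial fractions: 1/(k(k+2)) = (1/2)[1/k - 1/(k+2)]
Telescoping leaves the first two and last two terms:
= (1/2)[1/21 + 1/22 - 1/44 - 1/45]
= 667/27720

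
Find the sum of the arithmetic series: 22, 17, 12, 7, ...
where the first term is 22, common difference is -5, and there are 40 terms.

Sₙ = n/2 × (first + last)
Last term = a + (n-1)d = 22 + (40-1)×(-5) = -173
S_40 = 40/2 × (22 + (-173))
S_40 = 40/2 × (-151) = -3020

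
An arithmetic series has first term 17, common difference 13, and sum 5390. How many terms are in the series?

Using S = n/2 × [2a + (n-1)d]
5390 = n/2 × [2(17) + (n-1)(13)]
5390 = n/2 × [34 + 13n - 13]
10780 = n × [21 + 13n]
13n² + (21)n - 10780 = 0
Discriminant: Δ = (21)² - 4(13)(-10780) = 441 + 560560 = 561001
√Δ = 749
n = [-(21) + √Δ] / (2·13) = (-21 + 749) / 26 = 728 / 26 = 28
(The negative root is discarded since n must be a positive integer.)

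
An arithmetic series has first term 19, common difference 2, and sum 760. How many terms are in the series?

Using S = n/2 × [2a + (n-1)d]
760 = n/2 × [2(19) + (n-1)(2)]
760 = n/2 × [38 + 2n - 2]
1520 = n × [36 + 2n]
2n² + (36)n - 1520 = 0
Discriminant: Δ = (36)² - 4(2)(-1520) = 1296 + 12160 = 13456
√Δ = 116
n = [-(36) + √Δ] / (2·2) = (-36 + 116) / 4 = 80 / 4 = 20
(The negative root is discarded since n must be a positive integer.)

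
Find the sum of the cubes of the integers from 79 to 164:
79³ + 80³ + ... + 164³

Use ∑_{k=1}^{n} k³ = [n(n+1)/2]², then subtract the first 78 terms.
∑_{k=1}^{164} k³ = [164×165/2]² = 13530² = 183060900
∑_{k=1}^{78} k³ = [78×79/2]² = 3081² = 9492561
∑_{k=79}^{164} k³ = 183060900 - 9492561 = 173568339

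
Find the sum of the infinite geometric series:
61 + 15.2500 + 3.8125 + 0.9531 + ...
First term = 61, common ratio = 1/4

For |r| < 1, S = a / (1 - r)
S = 61 / (1 - (1/4))
S = 61 / (3/4)
S = 244/3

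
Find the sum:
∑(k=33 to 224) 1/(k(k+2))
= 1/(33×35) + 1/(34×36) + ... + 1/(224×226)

Partial fractions: 1/(k(k+2)) = (1/2)[1/k - 1/(k+2)]
Telescoping leaves the first two and last two terms:
= (1/2)[1/33 + 1/34 - 1/225 - 1/226]
= 120872/4754475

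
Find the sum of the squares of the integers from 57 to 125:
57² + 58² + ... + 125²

Use ∑_{k=1}^{n} k² = n(n+1)(2n+1)/6, then subtract the first 56 terms.
∑_{k=1}^{125} k² = 125×126×251/6 = 658875
∑_{k=1}^{56} k² = 56×57×113/6 = 60116
∑_{k=57}^{125} k² = 658875 - 60116 = 598759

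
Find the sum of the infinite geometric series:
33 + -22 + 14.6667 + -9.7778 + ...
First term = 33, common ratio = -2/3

For |r| < 1, S = a / (1 - r)
S = 33 / (1 - (-2/3))
S = 33 / (5/3)
S = 99/5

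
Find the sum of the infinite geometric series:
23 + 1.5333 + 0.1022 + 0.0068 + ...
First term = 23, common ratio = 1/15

For |r| < 1, S = a / (1 - r)
S = 23 / (1 - (1/15))
S = 23 / (14/15)
S = 345/14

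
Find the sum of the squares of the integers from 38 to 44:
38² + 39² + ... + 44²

Use ∑_{k=1}^{n} k² = n(n+1)(2n+1)/6, then subtract the first 37 terms.
∑_{k=1}^{44} k² = 44×45×89/6 = 29370
∑_{k=1}^{37} k² = 37×38×75/6 = 17575
∑_{k=38}^{44} k² = 29370 - 17575 = 11795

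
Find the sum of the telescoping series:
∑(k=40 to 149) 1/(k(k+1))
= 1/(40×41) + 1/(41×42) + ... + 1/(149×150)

Partial fractions: 1/(k(k+1)) = 1/k - 1/(k+1)
The series telescopes:
= (1/40 - 1/41) + (1/41 - 1/42) + ... + (1/149 - 1/150)
= 1/40 - 1/150
= 11/600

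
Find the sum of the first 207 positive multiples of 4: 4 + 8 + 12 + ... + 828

Factor out 4: = 4(1 + 2 + ... + 207) = 4 × n(n+1)/2
= 4 × 207×208/2
= 4 × 21528
= 86112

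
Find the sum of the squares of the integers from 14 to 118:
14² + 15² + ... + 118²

Use ∑_{k=1}^{n} k² = n(n+1)(2n+1)/6, then subtract the first 13 terms.
∑_{k=1}^{118} k² = 118×119×237/6 = 554659
∑_{k=1}^{13} k² = 13×14×27/6 = 819
∑_{k=14}^{118} k² = 554659 - 819 = 553840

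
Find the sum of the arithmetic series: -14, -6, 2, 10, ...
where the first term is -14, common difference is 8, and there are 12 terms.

Sₙ = n/2 × (first + last)
Last term = a + (n-1)d = -14 + (12-1)×8 = 74
S_12 = 12/2 × (-14 + 74)
S_12 = 12/2 × 60 = 360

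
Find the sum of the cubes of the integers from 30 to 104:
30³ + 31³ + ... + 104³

Use ∑_{k=1}^{n} k³ = [n(n+1)/2]², then subtract the first 29 terms.
∑_{k=1}^{104} k³ = [104×105/2]² = 5460² = 29811600
∑_{k=1}^{29} k³ = [29×30/2]² = 435² = 189225
∑_{k=30}^{104} k³ = 29811600 - 189225 = 29622375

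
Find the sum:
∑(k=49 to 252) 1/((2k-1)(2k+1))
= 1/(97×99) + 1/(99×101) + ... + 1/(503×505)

Partial fractions: 1/((2k-1)(2k+1)) = (1/2)[1/(2k-1) - 1/(2k+1)]
The series telescopes:
= (1/2)[1/97 - 1/505]
= 204/48985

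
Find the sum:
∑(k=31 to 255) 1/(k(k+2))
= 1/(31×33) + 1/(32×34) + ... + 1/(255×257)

Partial fractions: 1/(k(k+2)) = (1/2)[1/k - 1/(k+2)]
Telescoping leaves the first two and last two terms:
= (1/2)[1/31 + 1/32 - 1/256 - 1/257]
= 113625/4079104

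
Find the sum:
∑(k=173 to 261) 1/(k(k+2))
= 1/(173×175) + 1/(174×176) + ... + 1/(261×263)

Partial fractions: 1/(k(k+2)) = (1/2)[1/k - 1/(k+2)]
Telescoping leaves the first two and last two terms:
= (1/2)[1/173 + 1/174 - 1/262 - 1/263]
= 1013354/518552103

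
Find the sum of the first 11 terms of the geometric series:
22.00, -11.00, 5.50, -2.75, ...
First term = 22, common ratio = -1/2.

Sₙ = a(1 - rⁿ) / (1 - r)
S_11 = 22(1 - (-1/2)^11) / (1 - (-1/2))
S_11 = 22(1 - (-1/2048)) / (3/2)
S_11 = 7513/512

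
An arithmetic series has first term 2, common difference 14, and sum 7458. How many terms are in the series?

Using S = n/2 × [2a + (n-1)d]
7458 = n/2 × [2(2) + (n-1)(14)]
7458 = n/2 × [4 + 14n - 14]
14916 = n × [-10 + 14n]
14n² + (-10)n - 14916 = 0
Discriminant: Δ = (-10)² - 4(14)(-14916) = 100 + 835296 = 835396
√Δ = 914
n = [-(-10) + √Δ] / (2·14) = (10 + 914) / 28 = 924 / 28 = 33
(The negative root is discarded since n must be a positive integer.)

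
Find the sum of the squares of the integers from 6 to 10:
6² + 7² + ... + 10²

Use ∑_{k=1}^{n} k² = n(n+1)(2n+1)/6, then subtract the first 5 terms.
∑_{k=1}^{10} k² = 10×11×21/6 = 385
∑_{k=1}^{5} k² = 5×6×11/6 = 55
∑_{k=6}^{10} k² = 385 - 55 = 330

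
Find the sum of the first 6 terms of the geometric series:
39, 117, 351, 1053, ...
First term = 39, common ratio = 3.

Sₙ = a(1 - rⁿ) / (1 - r)
S_6 = 39(1 - 3^6) / (1 - 3)
S_6 = 39(1 - 729) / (-2)
S_6 = 14196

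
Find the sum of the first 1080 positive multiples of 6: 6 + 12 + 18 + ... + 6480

Factor out 6: = 6(1 + 2 + ... + 1080) = 6 × n(n+1)/2
= 6 × 1080×1081/2
= 6 × 583740
= 3502440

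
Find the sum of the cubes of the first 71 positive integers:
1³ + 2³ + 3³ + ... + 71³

Formula: ∑k³ = [n(n+1)/2]²
= [71×72/2]²
= 2556²
= 6533136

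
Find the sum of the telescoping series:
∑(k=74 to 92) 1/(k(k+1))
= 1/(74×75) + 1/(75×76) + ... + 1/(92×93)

Partial fractions: 1/(k(k+1)) = 1/k - 1/(k+1)
The series telescopes:
= (1/74 - 1/75) + (1/75 - 1/76) + ... + (1/92 - 1/93)
= 1/74 - 1/93
= 19/6882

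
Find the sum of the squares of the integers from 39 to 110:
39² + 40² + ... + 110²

Use ∑_{k=1}^{n} k² = n(n+1)(2n+1)/6, then subtract the first 38 terms.
∑_{k=1}^{110} k² = 110×111×221/6 = 449735
∑_{k=1}^{38} k² = 38×39×77/6 = 19019
∑_{k=39}^{110} k² = 449735 - 19019 = 430716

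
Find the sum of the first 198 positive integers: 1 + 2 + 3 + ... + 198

Formula: ∑k = n(n+1)/2
= 198×199/2
= 39402/2
= 19701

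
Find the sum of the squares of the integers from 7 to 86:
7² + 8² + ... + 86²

Use ∑_{k=1}^{n} k² = n(n+1)(2n+1)/6, then subtract the first 6 terms.
∑_{k=1}^{86} k² = 86×87×173/6 = 215731
∑_{k=1}^{6} k² = 6×7×13/6 = 91
∑_{k=7}^{86} k² = 215731 - 91 = 215640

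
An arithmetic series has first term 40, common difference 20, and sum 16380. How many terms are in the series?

Using S = n/2 × [2a + (n-1)d]
16380 = n/2 × [2(40) + (n-1)(20)]
16380 = n/2 × [80 + 20n - 20]
32760 = n × [60 + 20n]
20n² + (60)n - 32760 = 0
Discriminant: Δ = (60)² - 4(20)(-32760) = 3600 + 2620800 = 2624400
√Δ = 1620
n = [-(60) + √Δ] / (2·20) = (-60 + 1620) / 40 = 1560 / 40 = 39
(The negative root is discarded since n must be a positive integer.)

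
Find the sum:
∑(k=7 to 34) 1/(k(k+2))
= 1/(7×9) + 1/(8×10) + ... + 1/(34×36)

Partial fractions: 1/(k(k+2)) = (1/2)[1/k - 1/(k+2)]
Telescoping leaves the first two and last two terms:
= (1/2)[1/7 + 1/8 - 1/35 - 1/36]
= 533/5040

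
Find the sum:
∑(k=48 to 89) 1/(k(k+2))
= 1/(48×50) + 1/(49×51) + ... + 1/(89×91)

Partial fractions: 1/(k(k+2)) = (1/2)[1/k - 1/(k+2)]
Telescoping leaves the first two and last two terms:
= (1/2)[1/48 + 1/49 - 1/90 - 1/91]
= 8779/917280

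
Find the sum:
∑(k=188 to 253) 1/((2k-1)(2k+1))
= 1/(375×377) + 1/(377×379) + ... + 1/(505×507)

Partial fractions: 1/((2k-1)(2k+1)) = (1/2)[1/(2k-1) - 1/(2k+1)]
The series telescopes:
= (1/2)[1/375 - 1/507]
= 22/63375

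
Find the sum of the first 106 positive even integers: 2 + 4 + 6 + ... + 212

Sum of first n even numbers = n(n+1)
= 106×107
= 11342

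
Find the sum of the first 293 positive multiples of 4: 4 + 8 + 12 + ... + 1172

Factor out 4: = 4(1 + 2 + ... + 293) = 4 × n(n+1)/2
= 4 × 293×294/2
= 4 × 43071
= 172284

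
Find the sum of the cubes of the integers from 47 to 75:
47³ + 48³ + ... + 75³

Use ∑_{k=1}^{n} k³ = [n(n+1)/2]², then subtract the first 46 terms.
∑_{k=1}^{75} k³ = [75×76/2]² = 2850² = 8122500
∑_{k=1}^{46} k³ = [46×47/2]² = 1081² = 1168561
∑_{k=47}^{75} k³ = 8122500 - 1168561 = 6953939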